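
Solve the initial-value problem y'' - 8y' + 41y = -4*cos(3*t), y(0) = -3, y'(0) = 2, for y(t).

Characteristic equation r² - 8r + 41 = 0 has discriminant (-8)² - 4·(41) = -100 < 0, so r = 4 ± 5i.
Hence y_h = C1*cos(5*t)*exp(4*t) + C2*exp(4*t)*sin(5*t).
Try y_p = A*cos(3*t) + B*sin(3*t). Substituting and equating the coefficients of cos(3t) and sin(3t) gives A = -2/25, B = 3/50, so y_p = -2*cos(3*t)/25 + 3*sin(3*t)/50.
General solution: y = -2*cos(3*t)/25 + 3*sin(3*t)/50 + C1*cos(5*t)*exp(4*t) + C2*exp(4*t)*sin(5*t).
Apply the initial conditions: y(0) = -2/25 + C1 = -3 and y'(0) = 9/50 + 4*C1 + 5*C2 = 2. Solving gives C1 = -73/25, C2 = 27/10.

y = -2*cos(3*t)/25 + 3*sin(3*t)/50 - 73*cos(5*t)*exp(4*t)/25 + 27*exp(4*t)*sin(5*t)/10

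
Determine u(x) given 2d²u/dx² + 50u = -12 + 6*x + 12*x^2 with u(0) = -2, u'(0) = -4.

u = -162/625 - 1088*cos(5*x)/625 - 103*sin(5*x)/125 + 3*x/25 + 6*x**2/25

Divide through by 2: u'' + 25u = -6 + 3*x + 6*x^2.
Characteristic equation r² + 25 = 0 has discriminant (0)² - 4·(25) = -100 < 0, so r = ± 5i.
Hence u_h = C1*cos(5*x) + C2*sin(5*x).
For the particular solution try u_p = A0 + A1*x + A2*x^2. Substituting and matching coefficients of each power of x gives A0 = -162/625, A1 = 3/25, A2 = 6/25, so u_p = -162/625 + 3*x/25 + 6*x^2/25.
General solution: u = -162/625 + 3*x/25 + 6*x^2/25 + C1*cos(5*x) + C2*sin(5*x).
Apply the initial conditions: u(0) = -162/625 + C1 = -2 and u'(0) = 3/25 + 5*C2 = -4. Solving gives C1 = -1088/625, C2 = -103/125.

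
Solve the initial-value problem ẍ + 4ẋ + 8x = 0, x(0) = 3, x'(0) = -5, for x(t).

Characteristic equation r² + 4r + 8 = 0 has discriminant (4)² - 4·(8) = -16 < 0, so r = -2 ± 2i.
Hence x_h = C1*cos(2*t)*exp(-2*t) + C2*exp(-2*t)*sin(2*t).
Apply the initial conditions: x(0) = C1 = 3 and x'(0) = -2*C1 + 2*C2 = -5. Solving gives C1 = 3, C2 = 1/2.

x = exp(-2*t)*sin(2*t)/2 + 3*cos(2*t)*exp(-2*t)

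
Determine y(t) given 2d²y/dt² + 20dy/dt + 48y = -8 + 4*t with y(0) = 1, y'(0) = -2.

y = -29/144 - 49*exp(-6*t)/36 + t/12 + 41*exp(-4*t)/16

Divide through by 2: y'' + 10y' + 24y = -4 + 2*t.
Characteristic equation r² + 10r + 24 = 0 factors as (r + 4)(r + 6) = 0, so r = -4, -6.
Hence y_h = C1*exp(-4*t) + C2*exp(-6*t).
For the particular solution try y_p = A0 + A1*t. Substituting and matching coefficients of each power of t gives A0 = -29/144, A1 = 1/12, so y_p = -29/144 + t/12.
General solution: y = -29/144 + t/12 + C1*exp(-4*t) + C2*exp(-6*t).
Apply the initial conditions: y(0) = -29/144 + C1 + C2 = 1 and y'(0) = 1/12 - 6*C2 - 4*C1 = -2. Solving gives C1 = 41/16, C2 = -49/36.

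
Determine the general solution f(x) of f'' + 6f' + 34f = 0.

Characteristic equation r² + 6r + 34 = 0 has discriminant (6)² - 4·(34) = -100 < 0, so r = -3 ± 5i.
Hence f_h = C1*cos(5*x)*exp(-3*x) + C2*exp(-3*x)*sin(5*x).

f = C1*cos(5*x)*exp(-3*x) + C2*exp(-3*x)*sin(5*x)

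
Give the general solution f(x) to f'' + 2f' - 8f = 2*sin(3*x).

Characteristic equation r² + 2r - 8 = 0 factors as (r + 4)(r - 2) = 0, so r = -4, 2.
Hence f_h = C1*exp(-4*x) + C2*exp(2*x).
Try f_p = A*cos(3*x) + B*sin(3*x). Substituting and equating the coefficients of cos(3x) and sin(3x) gives A = -12/325, B = -34/325, so f_p = -34*sin(3*x)/325 - 12*cos(3*x)/325.

f = -34*sin(3*x)/325 - 12*cos(3*x)/325 + C1*exp(-4*x) + C2*exp(2*x)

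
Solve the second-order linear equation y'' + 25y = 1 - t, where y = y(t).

y = 1/25 - t/25 + C1*cos(5*t) + C2*sin(5*t)

Characteristic equation r² + 25 = 0 has discriminant (0)² - 4·(25) = -100 < 0, so r = ± 5i.
Hence y_h = C1*cos(5*t) + C2*sin(5*t).
For the particular solution try y_p = A0 + A1*t. Substituting and matching coefficients of each power of t gives A0 = 1/25, A1 = -1/25, so y_p = 1/25 - t/25.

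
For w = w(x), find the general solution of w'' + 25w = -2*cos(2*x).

w = -2*cos(2*x)/21 + C1*cos(5*x) + C2*sin(5*x)

Characteristic equation r² + 25 = 0 has discriminant (0)² - 4·(25) = -100 < 0, so r = ± 5i.
Hence w_h = C1*cos(5*x) + C2*sin(5*x).
Try w_p = A*cos(2*x) + B*sin(2*x). Substituting and equating the coefficients of cos(2x) and sin(2x) gives A = -2/21, B = 0, so w_p = -2*cos(2*x)/21.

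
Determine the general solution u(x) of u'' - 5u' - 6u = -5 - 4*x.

u = 5/18 + 2*x/3 + C1*exp(6*x) + C2*exp(-x)

Characteristic equation r² - 5r - 6 = 0 factors as (r - 6)(r + 1) = 0, so r = 6, -1.
Hence u_h = C1*exp(6*x) + C2*exp(-x).
For the particular solution try u_p = A0 + A1*x. Substituting and matching coefficients of each power of x gives A0 = 5/18, A1 = 2/3, so u_p = 5/18 + 2*x/3.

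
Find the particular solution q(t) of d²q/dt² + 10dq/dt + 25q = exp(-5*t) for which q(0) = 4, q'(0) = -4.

q = 4*exp(-5*t) + t**2*exp(-5*t)/2 + 16*t*exp(-5*t)

Characteristic equation r² + 10r + 25 = 0 has discriminant (10)² - 4·(25) = 0, so r = -5 is a repeated root.
Hence q_h = (C1 + C2*t)*exp(-5*t).
Since exp(-5*t) solves the homogeneous equation (r = -5 is a root of multiplicity 2), multiply the trial by t^2. Try q_p = A*t^2*exp(-5*t). Substituting into the equation and dividing by exp(-5*t) gives A = 1/2, so q_p = t^2*exp(-5*t)/2.
General solution: q = C1*exp(-5*t) + t^2*exp(-5*t)/2 + C2*t*exp(-5*t).
Apply the initial conditions: q(0) = C1 = 4 and q'(0) = C2 - 5*C1 = -4. Solving gives C1 = 4, C2 = 16.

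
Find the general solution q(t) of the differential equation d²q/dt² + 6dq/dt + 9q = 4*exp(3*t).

Characteristic equation r² + 6r + 9 = 0 has discriminant (6)² - 4·(9) = 0, so r = -3 is a repeated root.
Hence q_h = (C1 + C2*t)*exp(-3*t).
Try q_p = A*exp(3*t). Substituting into the equation and dividing by exp(3*t) gives A = 1/9, so q_p = exp(3*t)/9.

q = exp(3*t)/9 + C1*exp(-3*t) + C2*t*exp(-3*t)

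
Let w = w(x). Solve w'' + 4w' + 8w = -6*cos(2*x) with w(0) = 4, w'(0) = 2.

Characteristic equation r² + 4r + 8 = 0 has discriminant (4)² - 4·(8) = -16 < 0, so r = -2 ± 2i.
Hence w_h = C1*cos(2*x)*exp(-2*x) + C2*exp(-2*x)*sin(2*x).
Try w_p = A*cos(2*x) + B*sin(2*x). Substituting and equating the coefficients of cos(2x) and sin(2x) gives A = -3/10, B = -3/5, so w_p = -3*sin(2*x)/5 - 3*cos(2*x)/10.
General solution: w = -3*sin(2*x)/5 - 3*cos(2*x)/10 + C1*cos(2*x)*exp(-2*x) + C2*exp(-2*x)*sin(2*x).
Apply the initial conditions: w(0) = -3/10 + C1 = 4 and w'(0) = -6/5 - 2*C1 + 2*C2 = 2. Solving gives C1 = 43/10, C2 = 59/10.

w = -3*sin(2*x)/5 - 3*cos(2*x)/10 + 43*cos(2*x)*exp(-2*x)/10 + 59*exp(-2*x)*sin(2*x)/10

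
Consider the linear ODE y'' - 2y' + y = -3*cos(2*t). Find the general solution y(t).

Characteristic equation r² - 2r + 1 = 0 has discriminant (-2)² - 4·(1) = 0, so r = 1 is a repeated root.
Hence y_h = (C1 + C2*t)*exp(t).
Try y_p = A*cos(2*t) + B*sin(2*t). Substituting and equating the coefficients of cos(2t) and sin(2t) gives A = 9/25, B = 12/25, so y_p = 9*cos(2*t)/25 + 12*sin(2*t)/25.

y = 9*cos(2*t)/25 + 12*sin(2*t)/25 + C1*exp(t) + C2*t*exp(t)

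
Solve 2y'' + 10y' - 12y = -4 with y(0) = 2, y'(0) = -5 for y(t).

y = 1/3 + 5*exp(t)/7 + 20*exp(-6*t)/21

Divide through by 2: y'' + 5y' - 6y = -2.
Characteristic equation r² + 5r - 6 = 0 factors as (r + 6)(r - 1) = 0, so r = -6, 1.
Hence y_h = C1*exp(-6*t) + C2*exp(t).
For the particular solution try y_p = A0. Substituting and matching coefficients of each power of t gives A0 = 1/3, so y_p = 1/3.
General solution: y = 1/3 + C1*exp(-6*t) + C2*exp(t).
Apply the initial conditions: y(0) = 1/3 + C1 + C2 = 2 and y'(0) = C2 - 6*C1 = -5. Solving gives C1 = 20/21, C2 = 5/7.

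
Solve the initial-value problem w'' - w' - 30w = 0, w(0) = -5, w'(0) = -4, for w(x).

Characteristic equation r² - r - 30 = 0 factors as (r - 6)(r + 5) = 0, so r = 6, -5.
Hence w_h = C1*exp(6*x) + C2*exp(-5*x).
Apply the initial conditions: w(0) = C1 + C2 = -5 and w'(0) = -5*C2 + 6*C1 = -4. Solving gives C1 = -29/11, C2 = -26/11.

w = -29*exp(6*x)/11 - 26*exp(-5*x)/11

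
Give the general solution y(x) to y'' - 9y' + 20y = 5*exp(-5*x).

Characteristic equation r² - 9r + 20 = 0 factors as (r - 4)(r - 5) = 0, so r = 4, 5.
Hence y_h = C1*exp(4*x) + C2*exp(5*x).
Try y_p = A*exp(-5*x). Substituting into the equation and dividing by exp(-5*x) gives A = 1/18, so y_p = exp(-5*x)/18.

y = exp(-5*x)/18 + C1*exp(4*x) + C2*exp(5*x)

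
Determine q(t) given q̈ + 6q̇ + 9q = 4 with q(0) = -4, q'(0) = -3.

Characteristic equation r² + 6r + 9 = 0 has discriminant (6)² - 4·(9) = 0, so r = -3 is a repeated root.
Hence q_h = (C1 + C2*t)*exp(-3*t).
For the particular solution try q_p = A0. Substituting and matching coefficients of each power of t gives A0 = 4/9, so q_p = 4/9.
General solution: q = 4/9 + C1*exp(-3*t) + C2*t*exp(-3*t).
Apply the initial conditions: q(0) = 4/9 + C1 = -4 and q'(0) = C2 - 3*C1 = -3. Solving gives C1 = -40/9, C2 = -49/3.

q = 4/9 - 40*exp(-3*t)/9 - 49*t*exp(-3*t)/3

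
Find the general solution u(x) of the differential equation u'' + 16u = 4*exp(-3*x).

Characteristic equation r² + 16 = 0 has discriminant (0)² - 4·(16) = -64 < 0, so r = ± 4i.
Hence u_h = C1*cos(4*x) + C2*sin(4*x).
Try u_p = A*exp(-3*x). Substituting into the equation and dividing by exp(-3*x) gives A = 4/25, so u_p = 4*exp(-3*x)/25.

u = 4*exp(-3*x)/25 + C1*cos(4*x) + C2*sin(4*x)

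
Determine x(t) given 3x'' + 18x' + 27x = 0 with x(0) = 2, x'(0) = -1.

Divide through by 3: x'' + 6x' + 9x = 0.
Characteristic equation r² + 6r + 9 = 0 has discriminant (6)² - 4·(9) = 0, so r = -3 is a repeated root.
Hence x_h = (C1 + C2*t)*exp(-3*t).
Apply the initial conditions: x(0) = C1 = 2 and x'(0) = C2 - 3*C1 = -1. Solving gives C1 = 2, C2 = 5.

x = 2*exp(-3*t) + 5*t*exp(-3*t)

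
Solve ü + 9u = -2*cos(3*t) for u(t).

u = C1*cos(3*t) + C2*sin(3*t) - t*sin(3*t)/3

Characteristic equation r² + 9 = 0 has discriminant (0)² - 4·(9) = -36 < 0, so r = ± 3i.
Hence u_h = C1*cos(3*t) + C2*sin(3*t).
Since ±3i are characteristic roots, multiply the trial by t. Try u_p = t*(A*cos(3*t) + B*sin(3*t)). Substituting and equating the coefficients of cos(3t) and sin(3t) gives A = 0, B = -1/3, so u_p = -t*sin(3*t)/3.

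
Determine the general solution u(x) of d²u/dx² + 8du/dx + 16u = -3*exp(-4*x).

u = C1*exp(-4*x) - 3*x**2*exp(-4*x)/2 + C2*x*exp(-4*x)

Characteristic equation r² + 8r + 16 = 0 has discriminant (8)² - 4·(16) = 0, so r = -4 is a repeated root.
Hence u_h = (C1 + C2*x)*exp(-4*x).
Since exp(-4*x) solves the homogeneous equation (r = -4 is a root of multiplicity 2), multiply the trial by x^2. Try u_p = A*x^2*exp(-4*x). Substituting into the equation and dividing by exp(-4*x) gives A = -3/2, so u_p = -3*x^2*exp(-4*x)/2.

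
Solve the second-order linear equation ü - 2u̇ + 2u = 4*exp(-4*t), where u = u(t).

Characteristic equation r² - 2r + 2 = 0 has discriminant (-2)² - 4·(2) = -4 < 0, so r = 1 ± i.
Hence u_h = C1*cos(t)*exp(t) + C2*exp(t)*sin(t).
Try u_p = A*exp(-4*t). Substituting into the equation and dividing by exp(-4*t) gives A = 2/13, so u_p = 2*exp(-4*t)/13.

u = 2*exp(-4*t)/13 + C1*cos(t)*exp(t) + C2*exp(t)*sin(t)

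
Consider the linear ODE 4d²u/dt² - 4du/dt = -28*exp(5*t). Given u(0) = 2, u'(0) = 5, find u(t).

Divide through by 4: u'' - u' = -7*exp(5*t).
Characteristic equation r² - r = 0 factors as (r - 1)r = 0, so r = 1, 0.
Hence u_h = C1*exp(t) + C2.
Try u_p = A*exp(5*t). Substituting into the equation and dividing by exp(5*t) gives A = -7/20, so u_p = -7*exp(5*t)/20.
General solution: u = C2 - 7*exp(5*t)/20 + C1*exp(t).
Apply the initial conditions: u(0) = -7/20 + C1 + C2 = 2 and u'(0) = -7/4 + C1 = 5. Solving gives C1 = 27/4, C2 = -22/5.

u = -22/5 - 7*exp(5*t)/20 + 27*exp(t)/4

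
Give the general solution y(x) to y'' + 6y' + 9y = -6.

Characteristic equation r² + 6r + 9 = 0 has discriminant (6)² - 4·(9) = 0, so r = -3 is a repeated root.
Hence y_h = (C1 + C2*x)*exp(-3*x).
For the particular solution try y_p = A0. Substituting and matching coefficients of each power of x gives A0 = -2/3, so y_p = -2/3.

y = -2/3 + C1*exp(-3*x) + C2*x*exp(-3*x)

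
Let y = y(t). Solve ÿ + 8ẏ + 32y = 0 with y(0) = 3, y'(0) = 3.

y = 3*cos(4*t)*exp(-4*t) + 15*exp(-4*t)*sin(4*t)/4

Characteristic equation r² + 8r + 32 = 0 has discriminant (8)² - 4·(32) = -64 < 0, so r = -4 ± 4i.
Hence y_h = C1*cos(4*t)*exp(-4*t) + C2*exp(-4*t)*sin(4*t).
Apply the initial conditions: y(0) = C1 = 3 and y'(0) = -4*C1 + 4*C2 = 3. Solving gives C1 = 3, C2 = 15/4.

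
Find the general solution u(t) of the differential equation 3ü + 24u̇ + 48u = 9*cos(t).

u = 24*sin(t)/289 + 45*cos(t)/289 + C1*exp(-4*t) + C2*t*exp(-4*t)

Divide through by 3: u'' + 8u' + 16u = 3*cos(t).
Characteristic equation r² + 8r + 16 = 0 has discriminant (8)² - 4·(16) = 0, so r = -4 is a repeated root.
Hence u_h = (C1 + C2*t)*exp(-4*t).
Try u_p = A*cos(t) + B*sin(t). Substituting and equating the coefficients of cos(t) and sin(t) gives A = 45/289, B = 24/289, so u_p = 24*sin(t)/289 + 45*cos(t)/289.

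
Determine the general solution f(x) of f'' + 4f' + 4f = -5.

Characteristic equation r² + 4r + 4 = 0 has discriminant (4)² - 4·(4) = 0, so r = -2 is a repeated root.
Hence f_h = (C1 + C2*x)*exp(-2*x).
For the particular solution try f_p = A0. Substituting and matching coefficients of each power of x gives A0 = -5/4, so f_p = -5/4.

f = -5/4 + C1*exp(-2*x) + C2*x*exp(-2*x)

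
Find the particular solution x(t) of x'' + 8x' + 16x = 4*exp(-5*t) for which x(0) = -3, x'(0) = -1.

x = -7*exp(-4*t) + 4*exp(-5*t) - 9*t*exp(-4*t)

Characteristic equation r² + 8r + 16 = 0 has discriminant (8)² - 4·(16) = 0, so r = -4 is a repeated root.
Hence x_h = (C1 + C2*t)*exp(-4*t).
Try x_p = A*exp(-5*t). Substituting into the equation and dividing by exp(-5*t) gives A = 4, so x_p = 4*exp(-5*t).
General solution: x = 4*exp(-5*t) + C1*exp(-4*t) + C2*t*exp(-4*t).
Apply the initial conditions: x(0) = 4 + C1 = -3 and x'(0) = -20 + C2 - 4*C1 = -1. Solving gives C1 = -7, C2 = -9.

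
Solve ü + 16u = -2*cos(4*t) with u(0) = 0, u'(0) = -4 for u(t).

Characteristic equation r² + 16 = 0 has discriminant (0)² - 4·(16) = -64 < 0, so r = ± 4i.
Hence u_h = C1*cos(4*t) + C2*sin(4*t).
Since ±4i are characteristic roots, multiply the trial by t. Try u_p = t*(A*cos(4*t) + B*sin(4*t)). Substituting and equating the coefficients of cos(4t) and sin(4t) gives A = 0, B = -1/4, so u_p = -t*sin(4*t)/4.
General solution: u = C1*cos(4*t) + C2*sin(4*t) - t*sin(4*t)/4.
Apply the initial conditions: u(0) = C1 = 0 and u'(0) = 4*C2 = -4. Solving gives C1 = 0, C2 = -1.

u = -sin(4*t) - t*sin(4*t)/4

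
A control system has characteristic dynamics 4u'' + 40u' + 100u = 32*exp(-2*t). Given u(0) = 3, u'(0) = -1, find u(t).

u = 8*exp(-2*t)/9 + 19*exp(-5*t)/9 + 34*t*exp(-5*t)/3

Divide through by 4: u'' + 10u' + 25u = 8*exp(-2*t).
Characteristic equation r² + 10r + 25 = 0 has discriminant (10)² - 4·(25) = 0, so r = -5 is a repeated root.
Hence u_h = (C1 + C2*t)*exp(-5*t).
Try u_p = A*exp(-2*t). Substituting into the equation and dividing by exp(-2*t) gives A = 8/9, so u_p = 8*exp(-2*t)/9.
General solution: u = 8*exp(-2*t)/9 + C1*exp(-5*t) + C2*t*exp(-5*t).
Apply the initial conditions: u(0) = 8/9 + C1 = 3 and u'(0) = -16/9 + C2 - 5*C1 = -1. Solving gives C1 = 19/9, C2 = 34/3.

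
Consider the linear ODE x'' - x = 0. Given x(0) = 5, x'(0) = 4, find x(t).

Characteristic equation r² - 1 = 0 factors as (r - 1)(r + 1) = 0, so r = 1, -1.
Hence x_h = C1*exp(t) + C2*exp(-t).
Apply the initial conditions: x(0) = C1 + C2 = 5 and x'(0) = C1 - C2 = 4. Solving gives C1 = 9/2, C2 = 1/2.

x = exp(-t)/2 + 9*exp(t)/2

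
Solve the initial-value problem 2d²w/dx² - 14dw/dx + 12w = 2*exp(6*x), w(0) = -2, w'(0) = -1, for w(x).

w = -54*exp(x)/25 + 4*exp(6*x)/25 + x*exp(6*x)/5

Divide through by 2: w'' - 7w' + 6w = exp(6*x).
Characteristic equation r² - 7r + 6 = 0 factors as (r - 1)(r - 6) = 0, so r = 1, 6.
Hence w_h = C1*exp(x) + C2*exp(6*x).
Since exp(6*x) solves the homogeneous equation (r = 6 is a root of multiplicity 1), multiply the trial by x. Try w_p = A*x*exp(6*x). Substituting into the equation and dividing by exp(6*x) gives A = 1/5, so w_p = x*exp(6*x)/5.
General solution: w = C1*exp(x) + C2*exp(6*x) + x*exp(6*x)/5.
Apply the initial conditions: w(0) = C1 + C2 = -2 and w'(0) = 1/5 + C1 + 6*C2 = -1. Solving gives C1 = -54/25, C2 = 4/25.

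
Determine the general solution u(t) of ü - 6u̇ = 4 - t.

Characteristic equation r² - 6r = 0 factors as (r - 6)r = 0, so r = 6, 0.
Hence u_h = C1*exp(6*t) + C2.
Since 0 is a characteristic root (multiplicity 1), multiply the polynomial trial by t: try u_p = t*(A0 + A1*t). Substituting and matching coefficients of each power of t gives A0 = -23/36, A1 = 1/12, so u_p = -23*t/36 + t^2/12.

u = C2 - 23*t/36 + t**2/12 + C1*exp(6*t)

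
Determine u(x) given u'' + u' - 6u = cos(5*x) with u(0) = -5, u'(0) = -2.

u = -491*exp(2*x)/145 - 269*exp(-3*x)/170 - 31*cos(5*x)/986 + 5*sin(5*x)/986

Characteristic equation r² + r - 6 = 0 factors as (r + 3)(r - 2) = 0, so r = -3, 2.
Hence u_h = C1*exp(-3*x) + C2*exp(2*x).
Try u_p = A*cos(5*x) + B*sin(5*x). Substituting and equating the coefficients of cos(5x) and sin(5x) gives A = -31/986, B = 5/986, so u_p = -31*cos(5*x)/986 + 5*sin(5*x)/986.
General solution: u = -31*cos(5*x)/986 + 5*sin(5*x)/986 + C1*exp(-3*x) + C2*exp(2*x).
Apply the initial conditions: u(0) = -31/986 + C1 + C2 = -5 and u'(0) = 25/986 - 3*C1 + 2*C2 = -2. Solving gives C1 = -269/170, C2 = -491/145.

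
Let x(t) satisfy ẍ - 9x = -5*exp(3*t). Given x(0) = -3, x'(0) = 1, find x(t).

x = -65*exp(-3*t)/36 - 43*exp(3*t)/36 - 5*t*exp(3*t)/6

Characteristic equation r² - 9 = 0 factors as (r + 3)(r - 3) = 0, so r = -3, 3.
Hence x_h = C1*exp(-3*t) + C2*exp(3*t).
Since exp(3*t) solves the homogeneous equation (r = 3 is a root of multiplicity 1), multiply the trial by t. Try x_p = A*t*exp(3*t). Substituting into the equation and dividing by exp(3*t) gives A = -5/6, so x_p = -5*t*exp(3*t)/6.
General solution: x = C1*exp(-3*t) + C2*exp(3*t) - 5*t*exp(3*t)/6.
Apply the initial conditions: x(0) = C1 + C2 = -3 and x'(0) = -5/6 - 3*C1 + 3*C2 = 1. Solving gives C1 = -65/36, C2 = -43/36.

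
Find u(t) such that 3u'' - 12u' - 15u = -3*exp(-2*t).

Divide through by 3: u'' - 4u' - 5u = -exp(-2*t).
Characteristic equation r² - 4r - 5 = 0 factors as (r + 1)(r - 5) = 0, so r = -1, 5.
Hence u_h = C1*exp(-t) + C2*exp(5*t).
Try u_p = A*exp(-2*t). Substituting into the equation and dividing by exp(-2*t) gives A = -1/7, so u_p = -exp(-2*t)/7.

u = -exp(-2*t)/7 + C1*exp(-t) + C2*exp(5*t)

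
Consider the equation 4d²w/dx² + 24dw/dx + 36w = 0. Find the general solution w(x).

Divide through by 4: w'' + 6w' + 9w = 0.
Characteristic equation r² + 6r + 9 = 0 has discriminant (6)² - 4·(9) = 0, so r = -3 is a repeated root.
Hence w_h = (C1 + C2*x)*exp(-3*x).

w = C1*exp(-3*x) + C2*x*exp(-3*x)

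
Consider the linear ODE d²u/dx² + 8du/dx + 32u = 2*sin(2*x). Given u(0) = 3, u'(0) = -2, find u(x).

Characteristic equation r² + 8r + 32 = 0 has discriminant (8)² - 4·(32) = -64 < 0, so r = -4 ± 4i.
Hence u_h = C1*cos(4*x)*exp(-4*x) + C2*exp(-4*x)*sin(4*x).
Try u_p = A*cos(2*x) + B*sin(2*x). Substituting and equating the coefficients of cos(2x) and sin(2x) gives A = -2/65, B = 7/130, so u_p = -2*cos(2*x)/65 + 7*sin(2*x)/130.
General solution: u = -2*cos(2*x)/65 + 7*sin(2*x)/130 + C1*cos(4*x)*exp(-4*x) + C2*exp(-4*x)*sin(4*x).
Apply the initial conditions: u(0) = -2/65 + C1 = 3 and u'(0) = 7/65 - 4*C1 + 4*C2 = -2. Solving gives C1 = 197/65, C2 = 651/260.

u = -2*cos(2*x)/65 + 7*sin(2*x)/130 + 197*cos(4*x)*exp(-4*x)/65 + 651*exp(-4*x)*sin(4*x)/260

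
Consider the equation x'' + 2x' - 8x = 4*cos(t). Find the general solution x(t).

Characteristic equation r² + 2r - 8 = 0 factors as (r + 4)(r - 2) = 0, so r = -4, 2.
Hence x_h = C1*exp(-4*t) + C2*exp(2*t).
Try x_p = A*cos(t) + B*sin(t). Substituting and equating the coefficients of cos(t) and sin(t) gives A = -36/85, B = 8/85, so x_p = -36*cos(t)/85 + 8*sin(t)/85.

x = -36*cos(t)/85 + 8*sin(t)/85 + C1*exp(-4*t) + C2*exp(2*t)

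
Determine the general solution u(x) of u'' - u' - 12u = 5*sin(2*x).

u = -4*sin(2*x)/13 + cos(2*x)/26 + C1*exp(-3*x) + C2*exp(4*x)

Characteristic equation r² - r - 12 = 0 factors as (r + 3)(r - 4) = 0, so r = -3, 4.
Hence u_h = C1*exp(-3*x) + C2*exp(4*x).
Try u_p = A*cos(2*x) + B*sin(2*x). Substituting and equating the coefficients of cos(2x) and sin(2x) gives A = 1/26, B = -4/13, so u_p = -4*sin(2*x)/13 + cos(2*x)/26.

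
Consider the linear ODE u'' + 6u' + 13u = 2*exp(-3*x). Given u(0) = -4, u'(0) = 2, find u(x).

Characteristic equation r² + 6r + 13 = 0 has discriminant (6)² - 4·(13) = -16 < 0, so r = -3 ± 2i.
Hence u_h = C1*cos(2*x)*exp(-3*x) + C2*exp(-3*x)*sin(2*x).
Try u_p = A*exp(-3*x). Substituting into the equation and dividing by exp(-3*x) gives A = 1/2, so u_p = exp(-3*x)/2.
General solution: u = exp(-3*x)/2 + C1*cos(2*x)*exp(-3*x) + C2*exp(-3*x)*sin(2*x).
Apply the initial conditions: u(0) = 1/2 + C1 = -4 and u'(0) = -3/2 - 3*C1 + 2*C2 = 2. Solving gives C1 = -9/2, C2 = -5.

u = exp(-3*x)/2 - 5*exp(-3*x)*sin(2*x) - 9*cos(2*x)*exp(-3*x)/2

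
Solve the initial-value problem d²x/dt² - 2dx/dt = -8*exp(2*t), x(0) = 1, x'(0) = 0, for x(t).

x = -1 + 2*exp(2*t) - 4*t*exp(2*t)

Characteristic equation r² - 2r = 0 factors as (r - 2)r = 0, so r = 2, 0.
Hence x_h = C1*exp(2*t) + C2.
Since exp(2*t) solves the homogeneous equation (r = 2 is a root of multiplicity 1), multiply the trial by t. Try x_p = A*t*exp(2*t). Substituting into the equation and dividing by exp(2*t) gives A = -4, so x_p = -4*t*exp(2*t).
General solution: x = C2 + C1*exp(2*t) - 4*t*exp(2*t).
Apply the initial conditions: x(0) = C1 + C2 = 1 and x'(0) = -4 + 2*C1 = 0. Solving gives C1 = 2, C2 = -1.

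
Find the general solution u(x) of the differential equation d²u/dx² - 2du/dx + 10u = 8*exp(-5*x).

Characteristic equation r² - 2r + 10 = 0 has discriminant (-2)² - 4·(10) = -36 < 0, so r = 1 ± 3i.
Hence u_h = C1*cos(3*x)*exp(x) + C2*exp(x)*sin(3*x).
Try u_p = A*exp(-5*x). Substituting into the equation and dividing by exp(-5*x) gives A = 8/45, so u_p = 8*exp(-5*x)/45.

u = 8*exp(-5*x)/45 + C1*cos(3*x)*exp(x) + C2*exp(x)*sin(3*x)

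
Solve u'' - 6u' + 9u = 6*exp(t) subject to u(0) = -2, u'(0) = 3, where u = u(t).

u = -7*exp(3*t)/2 + 3*exp(t)/2 + 12*t*exp(3*t)

Characteristic equation r² - 6r + 9 = 0 has discriminant (-6)² - 4·(9) = 0, so r = 3 is a repeated root.
Hence u_h = (C1 + C2*t)*exp(3*t).
Try u_p = A*exp(t). Substituting into the equation and dividing by exp(t) gives A = 3/2, so u_p = 3*exp(t)/2.
General solution: u = 3*exp(t)/2 + C1*exp(3*t) + C2*t*exp(3*t).
Apply the initial conditions: u(0) = 3/2 + C1 = -2 and u'(0) = 3/2 + C2 + 3*C1 = 3. Solving gives C1 = -7/2, C2 = 12.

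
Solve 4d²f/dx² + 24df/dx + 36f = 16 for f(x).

f = 4/9 + C1*exp(-3*x) + C2*x*exp(-3*x)

Divide through by 4: f'' + 6f' + 9f = 4.
Characteristic equation r² + 6r + 9 = 0 has discriminant (6)² - 4·(9) = 0, so r = -3 is a repeated root.
Hence f_h = (C1 + C2*x)*exp(-3*x).
For the particular solution try f_p = A0. Substituting and matching coefficients of each power of x gives A0 = 4/9, so f_p = 4/9.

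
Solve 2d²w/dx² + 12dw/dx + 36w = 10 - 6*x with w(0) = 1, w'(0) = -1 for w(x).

Divide through by 2: w'' + 6w' + 18w = 5 - 3*x.
Characteristic equation r² + 6r + 18 = 0 has discriminant (6)² - 4·(18) = -36 < 0, so r = -3 ± 3i.
Hence w_h = C1*cos(3*x)*exp(-3*x) + C2*exp(-3*x)*sin(3*x).
For the particular solution try w_p = A0 + A1*x. Substituting and matching coefficients of each power of x gives A0 = 1/3, A1 = -1/6, so w_p = 1/3 - x/6.
General solution: w = 1/3 - x/6 + C1*cos(3*x)*exp(-3*x) + C2*exp(-3*x)*sin(3*x).
Apply the initial conditions: w(0) = 1/3 + C1 = 1 and w'(0) = -1/6 - 3*C1 + 3*C2 = -1. Solving gives C1 = 2/3, C2 = 7/18.

w = 1/3 - x/6 + 2*cos(3*x)*exp(-3*x)/3 + 7*exp(-3*x)*sin(3*x)/18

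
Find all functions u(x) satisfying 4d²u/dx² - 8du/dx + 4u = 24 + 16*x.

Divide through by 4: u'' - 2u' + u = 6 + 4*x.
Characteristic equation r² - 2r + 1 = 0 has discriminant (-2)² - 4·(1) = 0, so r = 1 is a repeated root.
Hence u_h = (C1 + C2*x)*exp(x).
For the particular solution try u_p = A0 + A1*x. Substituting and matching coefficients of each power of x gives A0 = 14, A1 = 4, so u_p = 14 + 4*x.

u = 14 + 4*x + C1*exp(x) + C2*x*exp(x)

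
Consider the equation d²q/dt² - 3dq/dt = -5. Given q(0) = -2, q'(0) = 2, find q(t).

Characteristic equation r² - 3r = 0 factors as (r - 3)r = 0, so r = 3, 0.
Hence q_h = C1*exp(3*t) + C2.
Since 1 solves the homogeneous equation (r = 0 is a root of multiplicity 1), multiply the trial by t. Try q_p = A*t. Substituting into the equation and dividing by 1 gives A = 5/3, so q_p = 5*t/3.
General solution: q = C2 + 5*t/3 + C1*exp(3*t).
Apply the initial conditions: q(0) = C1 + C2 = -2 and q'(0) = 5/3 + 3*C1 = 2. Solving gives C1 = 1/9, C2 = -19/9.

q = -19/9 + exp(3*t)/9 + 5*t/3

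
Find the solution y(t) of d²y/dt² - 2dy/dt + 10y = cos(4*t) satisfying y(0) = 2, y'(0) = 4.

Characteristic equation r² - 2r + 10 = 0 has discriminant (-2)² - 4·(10) = -36 < 0, so r = 1 ± 3i.
Hence y_h = C1*cos(3*t)*exp(t) + C2*exp(t)*sin(3*t).
Try y_p = A*cos(4*t) + B*sin(4*t). Substituting and equating the coefficients of cos(4t) and sin(4t) gives A = -3/50, B = -2/25, so y_p = -3*cos(4*t)/50 - 2*sin(4*t)/25.
General solution: y = -3*cos(4*t)/50 - 2*sin(4*t)/25 + C1*cos(3*t)*exp(t) + C2*exp(t)*sin(3*t).
Apply the initial conditions: y(0) = -3/50 + C1 = 2 and y'(0) = -8/25 + C1 + 3*C2 = 4. Solving gives C1 = 103/50, C2 = 113/150.

y = -3*cos(4*t)/50 - 2*sin(4*t)/25 + 103*cos(3*t)*exp(t)/50 + 113*exp(t)*sin(3*t)/150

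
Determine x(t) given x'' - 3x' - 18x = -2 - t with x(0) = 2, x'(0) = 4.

Characteristic equation r² - 3r - 18 = 0 factors as (r + 3)(r - 6) = 0, so r = -3, 6.
Hence x_h = C1*exp(-3*t) + C2*exp(6*t).
For the particular solution try x_p = A0 + A1*t. Substituting and matching coefficients of each power of t gives A0 = 11/108, A1 = 1/18, so x_p = 11/108 + t/18.
General solution: x = 11/108 + t/18 + C1*exp(-3*t) + C2*exp(6*t).
Apply the initial conditions: x(0) = 11/108 + C1 + C2 = 2 and x'(0) = 1/18 - 3*C1 + 6*C2 = 4. Solving gives C1 = 67/81, C2 = 347/324.

x = 11/108 + t/18 + 67*exp(-3*t)/81 + 347*exp(6*t)/324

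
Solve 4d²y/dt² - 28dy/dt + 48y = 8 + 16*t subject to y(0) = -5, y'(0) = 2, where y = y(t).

y = 13/36 - 208*exp(3*t)/9 + t/3 + 71*exp(4*t)/4

Divide through by 4: y'' - 7y' + 12y = 2 + 4*t.
Characteristic equation r² - 7r + 12 = 0 factors as (r - 3)(r - 4) = 0, so r = 3, 4.
Hence y_h = C1*exp(3*t) + C2*exp(4*t).
For the particular solution try y_p = A0 + A1*t. Substituting and matching coefficients of each power of t gives A0 = 13/36, A1 = 1/3, so y_p = 13/36 + t/3.
General solution: y = 13/36 + t/3 + C1*exp(3*t) + C2*exp(4*t).
Apply the initial conditions: y(0) = 13/36 + C1 + C2 = -5 and y'(0) = 1/3 + 3*C1 + 4*C2 = 2. Solving gives C1 = -208/9, C2 = 71/4.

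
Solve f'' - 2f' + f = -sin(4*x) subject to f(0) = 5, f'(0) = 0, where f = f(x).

Characteristic equation r² - 2r + 1 = 0 has discriminant (-2)² - 4·(1) = 0, so r = 1 is a repeated root.
Hence f_h = (C1 + C2*x)*exp(x).
Try f_p = A*cos(4*x) + B*sin(4*x). Substituting and equating the coefficients of cos(4x) and sin(4x) gives A = -8/289, B = 15/289, so f_p = -8*cos(4*x)/289 + 15*sin(4*x)/289.
General solution: f = -8*cos(4*x)/289 + 15*sin(4*x)/289 + C1*exp(x) + C2*x*exp(x).
Apply the initial conditions: f(0) = -8/289 + C1 = 5 and f'(0) = 60/289 + C1 + C2 = 0. Solving gives C1 = 1453/289, C2 = -89/17.

f = -8*cos(4*x)/289 + 15*sin(4*x)/289 + 1453*exp(x)/289 - 89*x*exp(x)/17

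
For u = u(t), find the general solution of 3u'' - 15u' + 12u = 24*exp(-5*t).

Divide through by 3: u'' - 5u' + 4u = 8*exp(-5*t).
Characteristic equation r² - 5r + 4 = 0 factors as (r - 4)(r - 1) = 0, so r = 4, 1.
Hence u_h = C1*exp(4*t) + C2*exp(t).
Try u_p = A*exp(-5*t). Substituting into the equation and dividing by exp(-5*t) gives A = 4/27, so u_p = 4*exp(-5*t)/27.

u = 4*exp(-5*t)/27 + C1*exp(4*t) + C2*exp(t)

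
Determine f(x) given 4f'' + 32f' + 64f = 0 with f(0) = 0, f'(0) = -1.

Divide through by 4: f'' + 8f' + 16f = 0.
Characteristic equation r² + 8r + 16 = 0 has discriminant (8)² - 4·(16) = 0, so r = -4 is a repeated root.
Hence f_h = (C1 + C2*x)*exp(-4*x).
Apply the initial conditions: f(0) = C1 = 0 and f'(0) = C2 - 4*C1 = -1. Solving gives C1 = 0, C2 = -1.

f = -x*exp(-4*x)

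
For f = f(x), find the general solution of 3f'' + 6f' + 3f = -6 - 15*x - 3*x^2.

Divide through by 3: f'' + 2f' + f = -2 - x^2 - 5*x.
Characteristic equation r² + 2r + 1 = 0 has discriminant (2)² - 4·(1) = 0, so r = -1 is a repeated root.
Hence f_h = (C1 + C2*x)*exp(-x).
For the particular solution try f_p = A0 + A1*x + A2*x^2. Substituting and matching coefficients of each power of x gives A0 = 2, A1 = -1, A2 = -1, so f_p = 2 - x - x^2.

f = 2 - x - x**2 + C1*exp(-x) + C2*x*exp(-x)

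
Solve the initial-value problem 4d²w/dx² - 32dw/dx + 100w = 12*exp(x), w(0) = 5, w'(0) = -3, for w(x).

Divide through by 4: w'' - 8w' + 25w = 3*exp(x).
Characteristic equation r² - 8r + 25 = 0 has discriminant (-8)² - 4·(25) = -36 < 0, so r = 4 ± 3i.
Hence w_h = C1*cos(3*x)*exp(4*x) + C2*exp(4*x)*sin(3*x).
Try w_p = A*exp(x). Substituting into the equation and dividing by exp(x) gives A = 1/6, so w_p = exp(x)/6.
General solution: w = exp(x)/6 + C1*cos(3*x)*exp(4*x) + C2*exp(4*x)*sin(3*x).
Apply the initial conditions: w(0) = 1/6 + C1 = 5 and w'(0) = 1/6 + 3*C2 + 4*C1 = -3. Solving gives C1 = 29/6, C2 = -15/2.

w = exp(x)/6 - 15*exp(4*x)*sin(3*x)/2 + 29*cos(3*x)*exp(4*x)/6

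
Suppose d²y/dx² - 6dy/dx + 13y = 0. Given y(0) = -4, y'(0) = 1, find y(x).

y = -4*cos(2*x)*exp(3*x) + 13*exp(3*x)*sin(2*x)/2

Characteristic equation r² - 6r + 13 = 0 has discriminant (-6)² - 4·(13) = -16 < 0, so r = 3 ± 2i.
Hence y_h = C1*cos(2*x)*exp(3*x) + C2*exp(3*x)*sin(2*x).
Apply the initial conditions: y(0) = C1 = -4 and y'(0) = 2*C2 + 3*C1 = 1. Solving gives C1 = -4, C2 = 13/2.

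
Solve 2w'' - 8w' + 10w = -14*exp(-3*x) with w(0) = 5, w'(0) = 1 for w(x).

w = -7*exp(-3*x)/26 - 269*exp(2*x)*sin(x)/26 + 137*cos(x)*exp(2*x)/26

Divide through by 2: w'' - 4w' + 5w = -7*exp(-3*x).
Characteristic equation r² - 4r + 5 = 0 has discriminant (-4)² - 4·(5) = -4 < 0, so r = 2 ± i.
Hence w_h = C1*cos(x)*exp(2*x) + C2*exp(2*x)*sin(x).
Try w_p = A*exp(-3*x). Substituting into the equation and dividing by exp(-3*x) gives A = -7/26, so w_p = -7*exp(-3*x)/26.
General solution: w = -7*exp(-3*x)/26 + C1*cos(x)*exp(2*x) + C2*exp(2*x)*sin(x).
Apply the initial conditions: w(0) = -7/26 + C1 = 5 and w'(0) = 21/26 + C2 + 2*C1 = 1. Solving gives C1 = 137/26, C2 = -269/26.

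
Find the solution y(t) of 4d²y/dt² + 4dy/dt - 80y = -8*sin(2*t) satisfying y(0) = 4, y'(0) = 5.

y = cos(2*t)/145 + 12*sin(2*t)/145 + 124*exp(4*t)/45 + 323*exp(-5*t)/261

Divide through by 4: y'' + y' - 20y = -2*sin(2*t).
Characteristic equation r² + r - 20 = 0 factors as (r + 5)(r - 4) = 0, so r = -5, 4.
Hence y_h = C1*exp(-5*t) + C2*exp(4*t).
Try y_p = A*cos(2*t) + B*sin(2*t). Substituting and equating the coefficients of cos(2t) and sin(2t) gives A = 1/145, B = 12/145, so y_p = cos(2*t)/145 + 12*sin(2*t)/145.
General solution: y = cos(2*t)/145 + 12*sin(2*t)/145 + C1*exp(-5*t) + C2*exp(4*t).
Apply the initial conditions: y(0) = 1/145 + C1 + C2 = 4 and y'(0) = 24/145 - 5*C1 + 4*C2 = 5. Solving gives C1 = 323/261, C2 = 124/45.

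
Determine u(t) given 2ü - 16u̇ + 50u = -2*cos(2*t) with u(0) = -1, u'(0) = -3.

Divide through by 2: u'' - 8u' + 25u = -cos(2*t).
Characteristic equation r² - 8r + 25 = 0 has discriminant (-8)² - 4·(25) = -36 < 0, so r = 4 ± 3i.
Hence u_h = C1*cos(3*t)*exp(4*t) + C2*exp(4*t)*sin(3*t).
Try u_p = A*cos(2*t) + B*sin(2*t). Substituting and equating the coefficients of cos(2t) and sin(2t) gives A = -21/697, B = 16/697, so u_p = -21*cos(2*t)/697 + 16*sin(2*t)/697.
General solution: u = -21*cos(2*t)/697 + 16*sin(2*t)/697 + C1*cos(3*t)*exp(4*t) + C2*exp(4*t)*sin(3*t).
Apply the initial conditions: u(0) = -21/697 + C1 = -1 and u'(0) = 32/697 + 3*C2 + 4*C1 = -3. Solving gives C1 = -676/697, C2 = 581/2091.

u = -21*cos(2*t)/697 + 16*sin(2*t)/697 - 676*cos(3*t)*exp(4*t)/697 + 581*exp(4*t)*sin(3*t)/2091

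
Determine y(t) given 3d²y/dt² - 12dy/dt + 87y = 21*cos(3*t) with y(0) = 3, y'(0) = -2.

y = -21*sin(3*t)/136 + 35*cos(3*t)/136 - 191*exp(2*t)*sin(5*t)/136 + 373*cos(5*t)*exp(2*t)/136

Divide through by 3: y'' - 4y' + 29y = 7*cos(3*t).
Characteristic equation r² - 4r + 29 = 0 has discriminant (-4)² - 4·(29) = -100 < 0, so r = 2 ± 5i.
Hence y_h = C1*cos(5*t)*exp(2*t) + C2*exp(2*t)*sin(5*t).
Try y_p = A*cos(3*t) + B*sin(3*t). Substituting and equating the coefficients of cos(3t) and sin(3t) gives A = 35/136, B = -21/136, so y_p = -21*sin(3*t)/136 + 35*cos(3*t)/136.
General solution: y = -21*sin(3*t)/136 + 35*cos(3*t)/136 + C1*cos(5*t)*exp(2*t) + C2*exp(2*t)*sin(5*t).
Apply the initial conditions: y(0) = 35/136 + C1 = 3 and y'(0) = -63/136 + 2*C1 + 5*C2 = -2. Solving gives C1 = 373/136, C2 = -191/136.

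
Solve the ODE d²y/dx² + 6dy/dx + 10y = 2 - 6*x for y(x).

Characteristic equation r² + 6r + 10 = 0 has discriminant (6)² - 4·(10) = -4 < 0, so r = -3 ± i.
Hence y_h = C1*cos(x)*exp(-3*x) + C2*exp(-3*x)*sin(x).
For the particular solution try y_p = A0 + A1*x. Substituting and matching coefficients of each power of x gives A0 = 14/25, A1 = -3/5, so y_p = 14/25 - 3*x/5.

y = 14/25 - 3*x/5 + C1*cos(x)*exp(-3*x) + C2*exp(-3*x)*sin(x)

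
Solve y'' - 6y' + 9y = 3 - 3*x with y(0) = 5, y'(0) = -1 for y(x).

Characteristic equation r² - 6r + 9 = 0 has discriminant (-6)² - 4·(9) = 0, so r = 3 is a repeated root.
Hence y_h = (C1 + C2*x)*exp(3*x).
For the particular solution try y_p = A0 + A1*x. Substituting and matching coefficients of each power of x gives A0 = 1/9, A1 = -1/3, so y_p = 1/9 - x/3.
General solution: y = 1/9 - x/3 + C1*exp(3*x) + C2*x*exp(3*x).
Apply the initial conditions: y(0) = 1/9 + C1 = 5 and y'(0) = -1/3 + C2 + 3*C1 = -1. Solving gives C1 = 44/9, C2 = -46/3.

y = 1/9 - x/3 + 44*exp(3*x)/9 - 46*x*exp(3*x)/3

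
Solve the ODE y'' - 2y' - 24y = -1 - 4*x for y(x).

Characteristic equation r² - 2r - 24 = 0 factors as (r + 4)(r - 6) = 0, so r = -4, 6.
Hence y_h = C1*exp(-4*x) + C2*exp(6*x).
For the particular solution try y_p = A0 + A1*x. Substituting and matching coefficients of each power of x gives A0 = 1/36, A1 = 1/6, so y_p = 1/36 + x/6.

y = 1/36 + x/6 + C1*exp(-4*x) + C2*exp(6*x)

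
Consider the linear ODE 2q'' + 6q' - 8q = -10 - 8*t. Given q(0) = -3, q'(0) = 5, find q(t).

q = 2 + t - 16*exp(t)/5 - 9*exp(-4*t)/5

Divide through by 2: q'' + 3q' - 4q = -5 - 4*t.
Characteristic equation r² + 3r - 4 = 0 factors as (r + 4)(r - 1) = 0, so r = -4, 1.
Hence q_h = C1*exp(-4*t) + C2*exp(t).
For the particular solution try q_p = A0 + A1*t. Substituting and matching coefficients of each power of t gives A0 = 2, A1 = 1, so q_p = 2 + t.
General solution: q = 2 + t + C1*exp(-4*t) + C2*exp(t).
Apply the initial conditions: q(0) = 2 + C1 + C2 = -3 and q'(0) = 1 + C2 - 4*C1 = 5. Solving gives C1 = -9/5, C2 = -16/5.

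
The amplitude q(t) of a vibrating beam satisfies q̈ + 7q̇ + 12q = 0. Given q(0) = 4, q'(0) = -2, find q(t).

Characteristic equation r² + 7r + 12 = 0 factors as (r + 4)(r + 3) = 0, so r = -4, -3.
Hence q_h = C1*exp(-4*t) + C2*exp(-3*t).
Apply the initial conditions: q(0) = C1 + C2 = 4 and q'(0) = -4*C1 - 3*C2 = -2. Solving gives C1 = -10, C2 = 14.

q = -10*exp(-4*t) + 14*exp(-3*t)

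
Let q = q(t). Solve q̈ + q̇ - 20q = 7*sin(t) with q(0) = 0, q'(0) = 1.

q = -147*sin(t)/442 - 11*exp(-5*t)/78 - 7*cos(t)/442 + 8*exp(4*t)/51

Characteristic equation r² + r - 20 = 0 factors as (r - 4)(r + 5) = 0, so r = 4, -5.
Hence q_h = C1*exp(4*t) + C2*exp(-5*t).
Try q_p = A*cos(t) + B*sin(t). Substituting and equating the coefficients of cos(t) and sin(t) gives A = -7/442, B = -147/442, so q_p = -147*sin(t)/442 - 7*cos(t)/442.
General solution: q = -147*sin(t)/442 - 7*cos(t)/442 + C1*exp(4*t) + C2*exp(-5*t).
Apply the initial conditions: q(0) = -7/442 + C1 + C2 = 0 and q'(0) = -147/442 - 5*C2 + 4*C1 = 1. Solving gives C1 = 8/51, C2 = -11/78.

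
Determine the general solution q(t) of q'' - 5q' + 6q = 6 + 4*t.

q = 14/9 + 2*t/3 + C1*exp(2*t) + C2*exp(3*t)

Characteristic equation r² - 5r + 6 = 0 factors as (r - 2)(r - 3) = 0, so r = 2, 3.
Hence q_h = C1*exp(2*t) + C2*exp(3*t).
For the particular solution try q_p = A0 + A1*t. Substituting and matching coefficients of each power of t gives A0 = 14/9, A1 = 2/3, so q_p = 14/9 + 2*t/3.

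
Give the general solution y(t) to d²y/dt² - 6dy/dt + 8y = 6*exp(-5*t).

y = 2*exp(-5*t)/21 + C1*exp(2*t) + C2*exp(4*t)

Characteristic equation r² - 6r + 8 = 0 factors as (r - 2)(r - 4) = 0, so r = 2, 4.
Hence y_h = C1*exp(2*t) + C2*exp(4*t).
Try y_p = A*exp(-5*t). Substituting into the equation and dividing by exp(-5*t) gives A = 2/21, so y_p = 2*exp(-5*t)/21.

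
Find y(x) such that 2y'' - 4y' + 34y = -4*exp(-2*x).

y = -2*exp(-2*x)/25 + C1*cos(4*x)*exp(x) + C2*exp(x)*sin(4*x)

Divide through by 2: y'' - 2y' + 17y = -2*exp(-2*x).
Characteristic equation r² - 2r + 17 = 0 has discriminant (-2)² - 4·(17) = -64 < 0, so r = 1 ± 4i.
Hence y_h = C1*cos(4*x)*exp(x) + C2*exp(x)*sin(4*x).
Try y_p = A*exp(-2*x). Substituting into the equation and dividing by exp(-2*x) gives A = -2/25, so y_p = -2*exp(-2*x)/25.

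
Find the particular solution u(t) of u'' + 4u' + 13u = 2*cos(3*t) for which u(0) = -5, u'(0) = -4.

u = cos(3*t)/20 + 3*sin(3*t)/20 - 101*cos(3*t)*exp(-2*t)/20 - 97*exp(-2*t)*sin(3*t)/20

Characteristic equation r² + 4r + 13 = 0 has discriminant (4)² - 4·(13) = -36 < 0, so r = -2 ± 3i.
Hence u_h = C1*cos(3*t)*exp(-2*t) + C2*exp(-2*t)*sin(3*t).
Try u_p = A*cos(3*t) + B*sin(3*t). Substituting and equating the coefficients of cos(3t) and sin(3t) gives A = 1/20, B = 3/20, so u_p = cos(3*t)/20 + 3*sin(3*t)/20.
General solution: u = cos(3*t)/20 + 3*sin(3*t)/20 + C1*cos(3*t)*exp(-2*t) + C2*exp(-2*t)*sin(3*t).
Apply the initial conditions: u(0) = 1/20 + C1 = -5 and u'(0) = 9/20 - 2*C1 + 3*C2 = -4. Solving gives C1 = -101/20, C2 = -97/20.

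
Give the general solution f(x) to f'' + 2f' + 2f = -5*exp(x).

f = -exp(x) + C1*cos(x)*exp(-x) + C2*exp(-x)*sin(x)

Characteristic equation r² + 2r + 2 = 0 has discriminant (2)² - 4·(2) = -4 < 0, so r = -1 ± i.
Hence f_h = C1*cos(x)*exp(-x) + C2*exp(-x)*sin(x).
Try f_p = A*exp(x). Substituting into the equation and dividing by exp(x) gives A = -1, so f_p = -exp(x).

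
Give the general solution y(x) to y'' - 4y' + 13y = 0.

Characteristic equation r² - 4r + 13 = 0 has discriminant (-4)² - 4·(13) = -36 < 0, so r = 2 ± 3i.
Hence y_h = C1*cos(3*x)*exp(2*x) + C2*exp(2*x)*sin(3*x).

y = C1*cos(3*x)*exp(2*x) + C2*exp(2*x)*sin(3*x)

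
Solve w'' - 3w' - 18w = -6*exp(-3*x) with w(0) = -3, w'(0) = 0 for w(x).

Characteristic equation r² - 3r - 18 = 0 factors as (r - 6)(r + 3) = 0, so r = 6, -3.
Hence w_h = C1*exp(6*x) + C2*exp(-3*x).
Since exp(-3*x) solves the homogeneous equation (r = -3 is a root of multiplicity 1), multiply the trial by x. Try w_p = A*x*exp(-3*x). Substituting into the equation and dividing by exp(-3*x) gives A = 2/3, so w_p = 2*x*exp(-3*x)/3.
General solution: w = C1*exp(6*x) + C2*exp(-3*x) + 2*x*exp(-3*x)/3.
Apply the initial conditions: w(0) = C1 + C2 = -3 and w'(0) = 2/3 - 3*C2 + 6*C1 = 0. Solving gives C1 = -29/27, C2 = -52/27.

w = -52*exp(-3*x)/27 - 29*exp(6*x)/27 + 2*x*exp(-3*x)/3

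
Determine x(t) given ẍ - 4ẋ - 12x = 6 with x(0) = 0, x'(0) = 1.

x = -1/2 + exp(-2*t)/4 + exp(6*t)/4

Characteristic equation r² - 4r - 12 = 0 factors as (r + 2)(r - 6) = 0, so r = -2, 6.
Hence x_h = C1*exp(-2*t) + C2*exp(6*t).
For the particular solution try x_p = A0. Substituting and matching coefficients of each power of t gives A0 = -1/2, so x_p = -1/2.
General solution: x = -1/2 + C1*exp(-2*t) + C2*exp(6*t).
Apply the initial conditions: x(0) = -1/2 + C1 + C2 = 0 and x'(0) = -2*C1 + 6*C2 = 1. Solving gives C1 = 1/4, C2 = 1/4.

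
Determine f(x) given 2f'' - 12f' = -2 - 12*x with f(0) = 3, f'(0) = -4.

f = 67/18 + x**2/2 - 13*exp(6*x)/18 + x/3

Divide through by 2: f'' - 6f' = -1 - 6*x.
Characteristic equation r² - 6r = 0 factors as (r - 6)r = 0, so r = 6, 0.
Hence f_h = C1*exp(6*x) + C2.
Since 0 is a characteristic root (multiplicity 1), multiply the polynomial trial by x: try f_p = x*(A0 + A1*x). Substituting and matching coefficients of each power of x gives A0 = 1/3, A1 = 1/2, so f_p = x^2/2 + x/3.
General solution: f = C2 + x^2/2 + x/3 + C1*exp(6*x).
Apply the initial conditions: f(0) = C1 + C2 = 3 and f'(0) = 1/3 + 6*C1 = -4. Solving gives C1 = -13/18, C2 = 67/18.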